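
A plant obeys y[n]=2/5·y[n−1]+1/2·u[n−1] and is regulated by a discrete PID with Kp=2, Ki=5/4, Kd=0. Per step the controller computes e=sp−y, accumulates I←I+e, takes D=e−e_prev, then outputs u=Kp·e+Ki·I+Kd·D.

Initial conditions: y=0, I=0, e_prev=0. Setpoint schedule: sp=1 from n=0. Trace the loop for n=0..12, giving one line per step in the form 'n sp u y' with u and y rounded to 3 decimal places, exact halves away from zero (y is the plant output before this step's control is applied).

0 1 3.250 0.000
1 1 -0.781 1.625
2 1 2.876 0.259
3 1 -0.366 1.542
4 1 2.558 0.434
5 1 -0.045 1.452
6 1 2.295 0.558
7 1 0.207 1.371
8 1 2.080 0.652
9 1 0.406 1.301
10 1 1.907 0.723
11 1 0.565 1.243
12 1 1.767 0.779

(exact arithmetic carried between steps; '≈' marks a value shown rounded to 6 d.p. or computed from one; I and e_prev carry over from the previous line; the table rounds u and y to 3 d.p., halves away from zero)
n=0: y=0, sp=1, e=sp−y=1; I=1, D=e−e_prev=1; u=2·1+5/4·1+0·1=3.25; next y=2/5·0+1/2·3.25=1.625
n=1: y=1.625, sp=1, e=sp−y=-0.625; I=0.375, D=e−e_prev=-1.625; u=2·(-0.625)+5/4·0.375+0·(-1.625)=-0.78125; next y=2/5·1.625+1/2·(-0.78125)=0.259375
n=2: y=0.259375, sp=1, e=sp−y=0.740625; I=1.115625, D=e−e_prev=1.365625; u=2·0.740625+5/4·1.115625+0·1.365625≈2.875781; next y=2/5·0.259375+1/2·2.875781≈1.541641
n=3: y≈1.541641, sp=1, e=sp−y≈-0.541641; I≈0.573984, D=e−e_prev≈-1.282266; u=2·(-0.541641)+5/4·0.573984+0·(-1.282266)≈-0.365801; next y=2/5·1.541641+1/2·(-0.365801)≈0.433756
n=4: y≈0.433756, sp=1, e=sp−y≈0.566244; I≈1.140229, D=e−e_prev≈1.107885; u=2·0.566244+5/4·1.140229+0·1.107885≈2.557774; next y=2/5·0.433756+1/2·2.557774≈1.452389
n=5: y≈1.452389, sp=1, e=sp−y≈-0.452389; I≈0.687839, D=e−e_prev≈-1.018633; u=2·(-0.452389)+5/4·0.687839+0·(-1.018633)≈-0.044980; next y=2/5·1.452389+1/2·(-0.044980)≈0.558466
n=6: y≈0.558466, sp=1, e=sp−y≈0.441534; I≈1.129373, D=e−e_prev≈0.893923; u=2·0.441534+5/4·1.129373+0·0.893923≈2.294785; next y=2/5·0.558466+1/2·2.294785≈1.370779
n=7: y≈1.370779, sp=1, e=sp−y≈-0.370779; I≈0.758595, D=e−e_prev≈-0.812313; u=2·(-0.370779)+5/4·0.758595+0·(-0.812313)≈0.206686; next y=2/5·1.370779+1/2·0.206686≈0.651654
n=8: y≈0.651654, sp=1, e=sp−y≈0.348346; I≈1.106940, D=e−e_prev≈0.719124; u=2·0.348346+5/4·1.106940+0·0.719124≈2.080367; next y=2/5·0.651654+1/2·2.080367≈1.300845
n=9: y≈1.300845, sp=1, e=sp−y≈-0.300845; I≈0.806095, D=e−e_prev≈-0.649191; u=2·(-0.300845)+5/4·0.806095+0·(-0.649191)≈0.405929; next y=2/5·1.300845+1/2·0.405929≈0.723302
n=10: y≈0.723302, sp=1, e=sp−y≈0.276698; I≈1.082793, D=e−e_prev≈0.577543; u=2·0.276698+5/4·1.082793+0·0.577543≈1.906886; next y=2/5·0.723302+1/2·1.906886≈1.242764
n=11: y≈1.242764, sp=1, e=sp−y≈-0.242764; I≈0.840029, D=e−e_prev≈-0.519461; u=2·(-0.242764)+5/4·0.840029+0·(-0.519461)≈0.564508; next y=2/5·1.242764+1/2·0.564508≈0.779360
n=12: y≈0.779360, sp=1, e=sp−y≈0.220640; I≈1.060669, D=e−e_prev≈0.463404; u=2·0.220640+5/4·1.060669+0·0.463404≈1.767117; next y=2/5·0.779360+1/2·1.767117≈1.195302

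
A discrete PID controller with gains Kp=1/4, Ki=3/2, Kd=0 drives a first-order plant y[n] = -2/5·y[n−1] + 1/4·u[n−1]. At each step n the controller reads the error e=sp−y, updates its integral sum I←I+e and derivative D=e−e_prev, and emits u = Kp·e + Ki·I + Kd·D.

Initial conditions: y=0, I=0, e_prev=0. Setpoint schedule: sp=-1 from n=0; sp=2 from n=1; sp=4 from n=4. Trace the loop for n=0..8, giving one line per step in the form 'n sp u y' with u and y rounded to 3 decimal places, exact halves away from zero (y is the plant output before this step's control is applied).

0 -1 -1.750 0.000
1 2 2.766 -0.438
2 2 4.140 0.866
3 2 6.152 0.688
4 4 10.614 1.263
5 4 13.170 2.149
6 4 15.449 2.433
7 4 17.002 2.889
8 4 18.308 3.095

(exact arithmetic carried between steps; '≈' marks a value shown rounded to 6 d.p. or computed from one; I and e_prev carry over from the previous line; the table rounds u and y to 3 d.p., halves away from zero)
n=0: y=0, sp=-1, e=sp−y=-1; I=-1, D=e−e_prev=-1; u=1/4·(-1)+3/2·(-1)+0·(-1)=-1.75; next y=-2/5·0+1/4·(-1.75)=-0.4375
n=1: y=-0.4375, sp=2, e=sp−y=2.4375; I=1.4375, D=e−e_prev=3.4375; u=1/4·2.4375+3/2·1.4375+0·3.4375=2.765625; next y=-2/5·(-0.4375)+1/4·2.765625≈0.866406
n=2: y≈0.866406, sp=2, e=sp−y≈1.133594; I≈2.571094, D=e−e_prev≈-1.303906; u=1/4·1.133594+3/2·2.571094+0·(-1.303906)≈4.140039; next y=-2/5·0.866406+1/4·4.140039≈0.688447
n=3: y≈0.688447, sp=2, e=sp−y≈1.311553; I≈3.882646, D=e−e_prev≈0.177959; u=1/4·1.311553+3/2·3.882646+0·0.177959≈6.151858; next y=-2/5·0.688447+1/4·6.151858≈1.262586
n=4: y≈1.262586, sp=4, e=sp−y≈2.737414; I≈6.620061, D=e−e_prev≈1.425862; u=1/4·2.737414+3/2·6.620061+0·1.425862≈10.614445; next y=-2/5·1.262586+1/4·10.614445≈2.148577
n=5: y≈2.148577, sp=4, e=sp−y≈1.851423; I≈8.471484, D=e−e_prev≈-0.885991; u=1/4·1.851423+3/2·8.471484+0·(-0.885991)≈13.170082; next y=-2/5·2.148577+1/4·13.170082≈2.433090
n=6: y≈2.433090, sp=4, e=sp−y≈1.566910; I≈10.038394, D=e−e_prev≈-0.284513; u=1/4·1.566910+3/2·10.038394+0·(-0.284513)≈15.449319; next y=-2/5·2.433090+1/4·15.449319≈2.889094
n=7: y≈2.889094, sp=4, e=sp−y≈1.110906; I≈11.149300, D=e−e_prev≈-0.456004; u=1/4·1.110906+3/2·11.149300+0·(-0.456004)≈17.001677; next y=-2/5·2.889094+1/4·17.001677≈3.094782
n=8: y≈3.094782, sp=4, e=sp−y≈0.905218; I≈12.054519, D=e−e_prev≈-0.205688; u=1/4·0.905218+3/2·12.054519+0·(-0.205688)≈18.308083; next y=-2/5·3.094782+1/4·18.308083≈3.339108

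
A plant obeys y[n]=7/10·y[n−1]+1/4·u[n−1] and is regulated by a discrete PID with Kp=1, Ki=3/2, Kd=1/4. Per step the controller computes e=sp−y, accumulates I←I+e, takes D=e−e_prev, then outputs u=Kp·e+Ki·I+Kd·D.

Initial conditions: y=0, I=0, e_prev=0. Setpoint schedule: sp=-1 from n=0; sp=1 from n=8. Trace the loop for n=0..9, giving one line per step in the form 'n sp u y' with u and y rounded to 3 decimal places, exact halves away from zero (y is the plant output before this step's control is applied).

(exact arithmetic carried between steps; '≈' marks a value shown rounded to 6 d.p. or computed from one; I and e_prev carry over from the previous line; the table rounds u and y to 3 d.p., halves away from zero)
n=0: y=0, sp=-1, e=sp−y=-1; I=-1, D=e−e_prev=-1; u=1·(-1)+3/2·(-1)+1/4·(-1)=-2.75; next y=7/10·0+1/4·(-2.75)=-0.6875
n=1: y=-0.6875, sp=-1, e=sp−y=-0.3125; I=-1.3125, D=e−e_prev=0.6875; u=1·(-0.3125)+3/2·(-1.3125)+1/4·0.6875=-2.109375; next y=7/10·(-0.6875)+1/4·(-2.109375)≈-1.008594
n=2: y≈-1.008594, sp=-1, e=sp−y≈0.008594; I≈-1.303906, D=e−e_prev≈0.321094; u=1·0.008594+3/2·(-1.303906)+1/4·0.321094≈-1.866992; next y=7/10·(-1.008594)+1/4·(-1.866992)≈-1.172764
n=3: y≈-1.172764, sp=-1, e=sp−y≈0.172764; I≈-1.131143, D=e−e_prev≈0.164170; u=1·0.172764+3/2·(-1.131143)+1/4·0.164170≈-1.482908; next y=7/10·(-1.172764)+1/4·(-1.482908)≈-1.191661
n=4: y≈-1.191661, sp=-1, e=sp−y≈0.191661; I≈-0.939481, D=e−e_prev≈0.018898; u=1·0.191661+3/2·(-0.939481)+1/4·0.018898≈-1.212836; next y=7/10·(-1.191661)+1/4·(-1.212836)≈-1.137372
n=5: y≈-1.137372, sp=-1, e=sp−y≈0.137372; I≈-0.802109, D=e−e_prev≈-0.054290; u=1·0.137372+3/2·(-0.802109)+1/4·(-0.054290)≈-1.079364; next y=7/10·(-1.137372)+1/4·(-1.079364)≈-1.066001
n=6: y≈-1.066001, sp=-1, e=sp−y≈0.066001; I≈-0.736108, D=e−e_prev≈-0.071371; u=1·0.066001+3/2·(-0.736108)+1/4·(-0.071371)≈-1.056003; next y=7/10·(-1.066001)+1/4·(-1.056003)≈-1.010202
n=7: y≈-1.010202, sp=-1, e=sp−y≈0.010202; I≈-0.725906, D=e−e_prev≈-0.055800; u=1·0.010202+3/2·(-0.725906)+1/4·(-0.055800)≈-1.092607; next y=7/10·(-1.010202)+1/4·(-1.092607)≈-0.980293
n=8: y≈-0.980293, sp=1, e=sp−y≈1.980293; I≈1.254387, D=e−e_prev≈1.970091; u=1·1.980293+3/2·1.254387+1/4·1.970091≈4.354396; next y=7/10·(-0.980293)+1/4·4.354396≈0.402394
n=9: y≈0.402394, sp=1, e=sp−y≈0.597606; I≈1.851993, D=e−e_prev≈-1.382687; u=1·0.597606+3/2·1.851993+1/4·(-1.382687)≈3.029924; next y=7/10·0.402394+1/4·3.029924≈1.039157

0 -1 -2.750 0.000
1 -1 -2.109 -0.688
2 -1 -1.867 -1.009
3 -1 -1.483 -1.173
4 -1 -1.213 -1.192
5 -1 -1.079 -1.137
6 -1 -1.056 -1.066
7 -1 -1.093 -1.010
8 1 4.354 -0.980
9 1 3.030 0.402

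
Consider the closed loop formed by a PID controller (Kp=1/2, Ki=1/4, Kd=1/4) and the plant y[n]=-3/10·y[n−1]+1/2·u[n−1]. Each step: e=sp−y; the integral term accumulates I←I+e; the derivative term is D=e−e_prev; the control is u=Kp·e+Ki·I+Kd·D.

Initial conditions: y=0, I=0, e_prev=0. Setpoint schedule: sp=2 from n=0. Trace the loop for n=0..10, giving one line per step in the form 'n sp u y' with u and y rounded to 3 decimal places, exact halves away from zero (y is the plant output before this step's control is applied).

0 2 2.000 0.000
1 2 1.000 1.000
2 2 2.300 0.200
3 2 1.660 1.090
4 2 2.697 0.503
5 2 2.230 1.198
6 2 3.046 0.756
7 2 2.706 1.296
8 2 3.349 0.964
9 2 3.104 1.385
10 2 3.612 1.136

(exact arithmetic carried between steps; '≈' marks a value shown rounded to 6 d.p. or computed from one; I and e_prev carry over from the previous line; the table rounds u and y to 3 d.p., halves away from zero)
n=0: y=0, sp=2, e=sp−y=2; I=2, D=e−e_prev=2; u=1/2·2+1/4·2+1/4·2=2; next y=-3/10·0+1/2·2=1
n=1: y=1, sp=2, e=sp−y=1; I=3, D=e−e_prev=-1; u=1/2·1+1/4·3+1/4·(-1)=1; next y=-3/10·1+1/2·1=0.2
n=2: y=0.2, sp=2, e=sp−y=1.8; I=4.8, D=e−e_prev=0.8; u=1/2·1.8+1/4·4.8+1/4·0.8=2.3; next y=-3/10·0.2+1/2·2.3=1.09
n=3: y=1.09, sp=2, e=sp−y=0.91; I=5.71, D=e−e_prev=-0.89; u=1/2·0.91+1/4·5.71+1/4·(-0.89)=1.66; next y=-3/10·1.09+1/2·1.66=0.503
n=4: y=0.503, sp=2, e=sp−y=1.497; I=7.207, D=e−e_prev=0.587; u=1/2·1.497+1/4·7.207+1/4·0.587=2.697; next y=-3/10·0.503+1/2·2.697=1.1976
n=5: y=1.1976, sp=2, e=sp−y=0.8024; I=8.0094, D=e−e_prev=-0.6946; u=1/2·0.8024+1/4·8.0094+1/4·(-0.6946)=2.2299; next y=-3/10·1.1976+1/2·2.2299=0.75567
n=6: y=0.75567, sp=2, e=sp−y=1.24433; I=9.25373, D=e−e_prev=0.44193; u=1/2·1.24433+1/4·9.25373+1/4·0.44193=3.04608; next y=-3/10·0.75567+1/2·3.04608=1.296339
n=7: y=1.296339, sp=2, e=sp−y=0.703661; I=9.957391, D=e−e_prev=-0.540669; u=1/2·0.703661+1/4·9.957391+1/4·(-0.540669)=2.706011; next y=-3/10·1.296339+1/2·2.706011≈0.964104
n=8: y≈0.964104, sp=2, e=sp−y≈1.035896; I≈10.993287, D=e−e_prev≈0.332235; u=1/2·1.035896+1/4·10.993287+1/4·0.332235≈3.349329; next y=-3/10·0.964104+1/2·3.349329≈1.385433
n=9: y≈1.385433, sp=2, e=sp−y≈0.614567; I≈11.607854, D=e−e_prev≈-0.421329; u=1/2·0.614567+1/4·11.607854+1/4·(-0.421329)≈3.103915; next y=-3/10·1.385433+1/2·3.103915≈1.136327
n=10: y≈1.136327, sp=2, e=sp−y≈0.863673; I≈12.471527, D=e−e_prev≈0.249106; u=1/2·0.863673+1/4·12.471527+1/4·0.249106≈3.611994; next y=-3/10·1.136327+1/2·3.611994≈1.465099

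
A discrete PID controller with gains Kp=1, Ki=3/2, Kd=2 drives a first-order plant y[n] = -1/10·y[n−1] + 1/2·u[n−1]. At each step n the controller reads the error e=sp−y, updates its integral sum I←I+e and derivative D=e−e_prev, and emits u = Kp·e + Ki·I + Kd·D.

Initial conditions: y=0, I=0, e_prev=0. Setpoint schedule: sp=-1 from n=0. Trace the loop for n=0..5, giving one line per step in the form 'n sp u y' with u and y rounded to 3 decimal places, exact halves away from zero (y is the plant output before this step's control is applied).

(exact arithmetic carried between steps; '≈' marks a value shown rounded to 6 d.p. or computed from one; I and e_prev carry over from the previous line; the table rounds u and y to 3 d.p., halves away from zero)
n=0: y=0, sp=-1, e=sp−y=-1; I=-1, D=e−e_prev=-1; u=1·(-1)+3/2·(-1)+2·(-1)=-4.5; next y=-1/10·0+1/2·(-4.5)=-2.25
n=1: y=-2.25, sp=-1, e=sp−y=1.25; I=0.25, D=e−e_prev=2.25; u=1·1.25+3/2·0.25+2·2.25=6.125; next y=-1/10·(-2.25)+1/2·6.125=3.2875
n=2: y=3.2875, sp=-1, e=sp−y=-4.2875; I=-4.0375, D=e−e_prev=-5.5375; u=1·(-4.2875)+3/2·(-4.0375)+2·(-5.5375)=-21.41875; next y=-1/10·3.2875+1/2·(-21.41875)=-11.038125
n=3: y=-11.038125, sp=-1, e=sp−y=10.038125; I=6.000625, D=e−e_prev=14.325625; u=1·10.038125+3/2·6.000625+2·14.325625≈47.690313; next y=-1/10·(-11.038125)+1/2·47.690313≈24.948969
n=4: y≈24.948969, sp=-1, e=sp−y≈-25.948969; I≈-19.948344, D=e−e_prev≈-35.987094; u=1·(-25.948969)+3/2·(-19.948344)+2·(-35.987094)≈-127.845672; next y=-1/10·24.948969+1/2·(-127.845672)≈-66.417733
n=5: y≈-66.417733, sp=-1, e=sp−y≈65.417733; I≈45.469389, D=e−e_prev≈91.366702; u=1·65.417733+3/2·45.469389+2·91.366702≈316.355220; next y=-1/10·(-66.417733)+1/2·316.355220≈164.819383

0 -1 -4.500 0.000
1 -1 6.125 -2.250
2 -1 -21.419 3.288
3 -1 47.690 -11.038
4 -1 -127.846 24.949
5 -1 316.355 -66.418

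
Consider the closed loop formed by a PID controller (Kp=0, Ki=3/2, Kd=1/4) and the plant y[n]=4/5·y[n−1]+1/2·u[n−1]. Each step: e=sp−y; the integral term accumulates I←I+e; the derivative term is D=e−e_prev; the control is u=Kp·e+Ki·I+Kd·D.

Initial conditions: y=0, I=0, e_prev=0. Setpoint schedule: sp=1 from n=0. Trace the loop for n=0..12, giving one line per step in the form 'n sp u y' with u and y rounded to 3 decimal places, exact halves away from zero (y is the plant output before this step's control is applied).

0 1 1.750 0.000
1 1 1.469 0.875
2 1 0.896 1.434
3 1 0.102 1.596
4 1 -0.282 1.328
5 1 -0.129 0.921
6 1 0.323 0.672
7 1 0.705 0.699
8 1 0.790 0.912
9 1 0.603 1.125
10 1 0.335 1.201
11 1 0.179 1.129
12 1 0.206 0.993

(exact arithmetic carried between steps; '≈' marks a value shown rounded to 6 d.p. or computed from one; I and e_prev carry over from the previous line; the table rounds u and y to 3 d.p., halves away from zero)
n=0: y=0, sp=1, e=sp−y=1; I=1, D=e−e_prev=1; u=0·1+3/2·1+1/4·1=1.75; next y=4/5·0+1/2·1.75=0.875
n=1: y=0.875, sp=1, e=sp−y=0.125; I=1.125, D=e−e_prev=-0.875; u=0·0.125+3/2·1.125+1/4·(-0.875)=1.46875; next y=4/5·0.875+1/2·1.46875=1.434375
n=2: y=1.434375, sp=1, e=sp−y=-0.434375; I=0.690625, D=e−e_prev=-0.559375; u=0·(-0.434375)+3/2·0.690625+1/4·(-0.559375)≈0.896094; next y=4/5·1.434375+1/2·0.896094≈1.595547
n=3: y≈1.595547, sp=1, e=sp−y≈-0.595547; I≈0.095078, D=e−e_prev≈-0.161172; u=0·(-0.595547)+3/2·0.095078+1/4·(-0.161172)≈0.102324; next y=4/5·1.595547+1/2·0.102324≈1.327600
n=4: y≈1.327600, sp=1, e=sp−y≈-0.327600; I≈-0.232521, D=e−e_prev≈0.267947; u=0·(-0.327600)+3/2·(-0.232521)+1/4·0.267947≈-0.281795; next y=4/5·1.327600+1/2·(-0.281795)≈0.921182
n=5: y≈0.921182, sp=1, e=sp−y≈0.078818; I≈-0.153703, D=e−e_prev≈0.406418; u=0·0.078818+3/2·(-0.153703)+1/4·0.406418≈-0.128951; next y=4/5·0.921182+1/2·(-0.128951)≈0.672470
n=6: y≈0.672470, sp=1, e=sp−y≈0.327530; I≈0.173826, D=e−e_prev≈0.248712; u=0·0.327530+3/2·0.173826+1/4·0.248712≈0.322917; next y=4/5·0.672470+1/2·0.322917≈0.699435
n=7: y≈0.699435, sp=1, e=sp−y≈0.300565; I≈0.474391, D=e−e_prev≈-0.026965; u=0·0.300565+3/2·0.474391+1/4·(-0.026965)≈0.704846; next y=4/5·0.699435+1/2·0.704846≈0.911971
n=8: y≈0.911971, sp=1, e=sp−y≈0.088029; I≈0.562421, D=e−e_prev≈-0.212536; u=0·0.088029+3/2·0.562421+1/4·(-0.212536)≈0.790497; next y=4/5·0.911971+1/2·0.790497≈1.124825
n=9: y≈1.124825, sp=1, e=sp−y≈-0.124825; I≈0.437595, D=e−e_prev≈-0.212854; u=0·(-0.124825)+3/2·0.437595+1/4·(-0.212854)≈0.603180; next y=4/5·1.124825+1/2·0.603180≈1.201450
n=10: y≈1.201450, sp=1, e=sp−y≈-0.201450; I≈0.236146, D=e−e_prev≈-0.076625; u=0·(-0.201450)+3/2·0.236146+1/4·(-0.076625)≈0.335062; next y=4/5·1.201450+1/2·0.335062≈1.128691
n=11: y≈1.128691, sp=1, e=sp−y≈-0.128691; I≈0.107455, D=e−e_prev≈0.072759; u=0·(-0.128691)+3/2·0.107455+1/4·0.072759≈0.179372; next y=4/5·1.128691+1/2·0.179372≈0.992639
n=12: y≈0.992639, sp=1, e=sp−y≈0.007361; I≈0.114816, D=e−e_prev≈0.136052; u=0·0.007361+3/2·0.114816+1/4·0.136052≈0.206237; next y=4/5·0.992639+1/2·0.206237≈0.897229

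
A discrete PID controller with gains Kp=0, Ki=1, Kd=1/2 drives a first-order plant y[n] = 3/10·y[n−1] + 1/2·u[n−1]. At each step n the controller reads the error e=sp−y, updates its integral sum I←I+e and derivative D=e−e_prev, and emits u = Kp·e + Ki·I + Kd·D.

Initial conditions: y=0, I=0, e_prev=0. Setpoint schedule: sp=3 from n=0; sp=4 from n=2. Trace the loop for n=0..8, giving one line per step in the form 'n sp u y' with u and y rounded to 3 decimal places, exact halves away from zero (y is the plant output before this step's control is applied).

0 3 4.500 0.000
1 3 2.625 2.250
2 4 6.394 1.988
3 4 5.067 3.793
4 4 6.359 3.671
5 4 5.712 4.281
6 4 5.947 4.140
7 4 5.624 4.216
8 4 5.654 4.076

(exact arithmetic carried between steps; '≈' marks a value shown rounded to 6 d.p. or computed from one; I and e_prev carry over from the previous line; the table rounds u and y to 3 d.p., halves away from zero)
n=0: y=0, sp=3, e=sp−y=3; I=3, D=e−e_prev=3; u=0·3+1·3+1/2·3=4.5; next y=3/10·0+1/2·4.5=2.25
n=1: y=2.25, sp=3, e=sp−y=0.75; I=3.75, D=e−e_prev=-2.25; u=0·0.75+1·3.75+1/2·(-2.25)=2.625; next y=3/10·2.25+1/2·2.625=1.9875
n=2: y=1.9875, sp=4, e=sp−y=2.0125; I=5.7625, D=e−e_prev=1.2625; u=0·2.0125+1·5.7625+1/2·1.2625=6.39375; next y=3/10·1.9875+1/2·6.39375=3.793125
n=3: y=3.793125, sp=4, e=sp−y=0.206875; I=5.969375, D=e−e_prev=-1.805625; u=0·0.206875+1·5.969375+1/2·(-1.805625)≈5.066563; next y=3/10·3.793125+1/2·5.066563≈3.671219
n=4: y≈3.671219, sp=4, e=sp−y≈0.328781; I≈6.298156, D=e−e_prev≈0.121906; u=0·0.328781+1·6.298156+1/2·0.121906≈6.359109; next y=3/10·3.671219+1/2·6.359109≈4.280920
n=5: y≈4.280920, sp=4, e=sp−y≈-0.280920; I≈6.017236, D=e−e_prev≈-0.609702; u=0·(-0.280920)+1·6.017236+1/2·(-0.609702)≈5.712385; next y=3/10·4.280920+1/2·5.712385≈4.140469
n=6: y≈4.140469, sp=4, e=sp−y≈-0.140469; I≈5.876767, D=e−e_prev≈0.140452; u=0·(-0.140469)+1·5.876767+1/2·0.140452≈5.946993; next y=3/10·4.140469+1/2·5.946993≈4.215637
n=7: y≈4.215637, sp=4, e=sp−y≈-0.215637; I≈5.661130, D=e−e_prev≈-0.075168; u=0·(-0.215637)+1·5.661130+1/2·(-0.075168)≈5.623546; next y=3/10·4.215637+1/2·5.623546≈4.076464
n=8: y≈4.076464, sp=4, e=sp−y≈-0.076464; I≈5.584666, D=e−e_prev≈0.139173; u=0·(-0.076464)+1·5.584666+1/2·0.139173≈5.654253; next y=3/10·4.076464+1/2·5.654253≈4.050066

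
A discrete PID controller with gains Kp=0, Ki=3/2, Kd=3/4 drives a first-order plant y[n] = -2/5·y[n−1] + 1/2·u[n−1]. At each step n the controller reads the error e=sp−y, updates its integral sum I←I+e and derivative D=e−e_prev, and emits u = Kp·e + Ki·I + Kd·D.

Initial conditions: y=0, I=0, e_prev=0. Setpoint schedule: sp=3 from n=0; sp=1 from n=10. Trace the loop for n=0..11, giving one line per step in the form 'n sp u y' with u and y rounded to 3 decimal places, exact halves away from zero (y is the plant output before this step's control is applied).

0 3 6.750 0.000
1 3 1.406 3.375
2 3 12.424 -0.647
3 3 -1.137 6.471
4 3 20.657 -3.157
5 3 -10.511 11.591
6 3 36.001 -9.892
7 3 -32.435 21.957
8 3 68.671 -25.000
9 3 -80.553 44.336
10 1 135.225 -58.011
11 1 -186.381 90.817

(exact arithmetic carried between steps; '≈' marks a value shown rounded to 6 d.p. or computed from one; I and e_prev carry over from the previous line; the table rounds u and y to 3 d.p., halves away from zero)
n=0: y=0, sp=3, e=sp−y=3; I=3, D=e−e_prev=3; u=0·3+3/2·3+3/4·3=6.75; next y=-2/5·0+1/2·6.75=3.375
n=1: y=3.375, sp=3, e=sp−y=-0.375; I=2.625, D=e−e_prev=-3.375; u=0·(-0.375)+3/2·2.625+3/4·(-3.375)=1.40625; next y=-2/5·3.375+1/2·1.40625=-0.646875
n=2: y=-0.646875, sp=3, e=sp−y=3.646875; I=6.271875, D=e−e_prev=4.021875; u=0·3.646875+3/2·6.271875+3/4·4.021875≈12.424219; next y=-2/5·(-0.646875)+1/2·12.424219≈6.470859
n=3: y≈6.470859, sp=3, e=sp−y≈-3.470859; I≈2.801016, D=e−e_prev≈-7.117734; u=0·(-3.470859)+3/2·2.801016+3/4·(-7.117734)≈-1.136777; next y=-2/5·6.470859+1/2·(-1.136777)≈-3.156732
n=4: y≈-3.156732, sp=3, e=sp−y≈6.156732; I≈8.957748, D=e−e_prev≈9.627592; u=0·6.156732+3/2·8.957748+3/4·9.627592≈20.657316; next y=-2/5·(-3.156732)+1/2·20.657316≈11.591351
n=5: y≈11.591351, sp=3, e=sp−y≈-8.591351; I≈0.366397, D=e−e_prev≈-14.748083; u=0·(-8.591351)+3/2·0.366397+3/4·(-14.748083)≈-10.511467; next y=-2/5·11.591351+1/2·(-10.511467)≈-9.892274
n=6: y≈-9.892274, sp=3, e=sp−y≈12.892274; I≈13.258671, D=e−e_prev≈21.483625; u=0·12.892274+3/2·13.258671+3/4·21.483625≈36.000725; next y=-2/5·(-9.892274)+1/2·36.000725≈21.957272
n=7: y≈21.957272, sp=3, e=sp−y≈-18.957272; I≈-5.698601, D=e−e_prev≈-31.849546; u=0·(-18.957272)+3/2·(-5.698601)+3/4·(-31.849546)≈-32.435061; next y=-2/5·21.957272+1/2·(-32.435061)≈-25.000439
n=8: y≈-25.000439, sp=3, e=sp−y≈28.000439; I≈22.301838, D=e−e_prev≈46.957711; u=0·28.000439+3/2·22.301838+3/4·46.957711≈68.671041; next y=-2/5·(-25.000439)+1/2·68.671041≈44.335696
n=9: y≈44.335696, sp=3, e=sp−y≈-41.335696; I≈-19.033858, D=e−e_prev≈-69.336135; u=0·(-41.335696)+3/2·(-19.033858)+3/4·(-69.336135)≈-80.552888; next y=-2/5·44.335696+1/2·(-80.552888)≈-58.010723
n=10: y≈-58.010723, sp=1, e=sp−y≈59.010723; I≈39.976865, D=e−e_prev≈100.346419; u=0·59.010723+3/2·39.976865+3/4·100.346419≈135.225111; next y=-2/5·(-58.010723)+1/2·135.225111≈90.816844
n=11: y≈90.816844, sp=1, e=sp−y≈-89.816844; I≈-49.839980, D=e−e_prev≈-148.827567; u=0·(-89.816844)+3/2·(-49.839980)+3/4·(-148.827567)≈-186.380645; next y=-2/5·90.816844+1/2·(-186.380645)≈-129.517060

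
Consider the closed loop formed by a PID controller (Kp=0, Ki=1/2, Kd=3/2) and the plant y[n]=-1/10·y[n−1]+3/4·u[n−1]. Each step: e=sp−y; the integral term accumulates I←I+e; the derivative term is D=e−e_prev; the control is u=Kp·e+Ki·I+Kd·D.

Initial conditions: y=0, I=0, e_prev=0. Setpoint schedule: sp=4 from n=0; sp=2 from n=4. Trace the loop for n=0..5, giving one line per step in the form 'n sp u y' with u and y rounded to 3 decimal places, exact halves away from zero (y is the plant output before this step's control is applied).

(exact arithmetic carried between steps; '≈' marks a value shown rounded to 6 d.p. or computed from one; I and e_prev carry over from the previous line; the table rounds u and y to 3 d.p., halves away from zero)
n=0: y=0, sp=4, e=sp−y=4; I=4, D=e−e_prev=4; u=0·4+1/2·4+3/2·4=8; next y=-1/10·0+3/4·8=6
n=1: y=6, sp=4, e=sp−y=-2; I=2, D=e−e_prev=-6; u=0·(-2)+1/2·2+3/2·(-6)=-8; next y=-1/10·6+3/4·(-8)=-6.6
n=2: y=-6.6, sp=4, e=sp−y=10.6; I=12.6, D=e−e_prev=12.6; u=0·10.6+1/2·12.6+3/2·12.6=25.2; next y=-1/10·(-6.6)+3/4·25.2=19.56
n=3: y=19.56, sp=4, e=sp−y=-15.56; I=-2.96, D=e−e_prev=-26.16; u=0·(-15.56)+1/2·(-2.96)+3/2·(-26.16)=-40.72; next y=-1/10·19.56+3/4·(-40.72)=-32.496
n=4: y=-32.496, sp=2, e=sp−y=34.496; I=31.536, D=e−e_prev=50.056; u=0·34.496+1/2·31.536+3/2·50.056=90.852; next y=-1/10·(-32.496)+3/4·90.852=71.3886
n=5: y=71.3886, sp=2, e=sp−y=-69.3886; I=-37.8526, D=e−e_prev=-103.8846; u=0·(-69.3886)+1/2·(-37.8526)+3/2·(-103.8846)=-174.7532; next y=-1/10·71.3886+3/4·(-174.7532)=-138.20376

0 4 8.000 0.000
1 4 -8.000 6.000
2 4 25.200 -6.600
3 4 -40.720 19.560
4 2 90.852 -32.496
5 2 -174.753 71.389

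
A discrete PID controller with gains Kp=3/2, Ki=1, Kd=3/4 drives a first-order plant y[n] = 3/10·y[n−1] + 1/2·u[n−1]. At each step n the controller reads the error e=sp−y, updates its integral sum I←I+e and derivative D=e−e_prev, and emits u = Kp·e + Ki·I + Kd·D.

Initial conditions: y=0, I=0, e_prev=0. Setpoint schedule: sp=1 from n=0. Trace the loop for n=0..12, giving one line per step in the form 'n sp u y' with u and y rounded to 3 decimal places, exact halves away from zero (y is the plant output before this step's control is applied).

0 1 3.250 0.000
1 1 -1.781 1.625
2 1 5.404 -0.403
3 1 -4.413 2.581
4 1 9.287 -1.432
5 1 -9.640 4.214
6 1 16.632 -3.556
7 1 -19.755 7.249
8 1 30.693 -7.703
9 1 -39.219 13.036
10 1 57.686 -15.699
11 1 -76.621 24.134
12 1 109.532 -31.070

(exact arithmetic carried between steps; '≈' marks a value shown rounded to 6 d.p. or computed from one; I and e_prev carry over from the previous line; the table rounds u and y to 3 d.p., halves away from zero)
n=0: y=0, sp=1, e=sp−y=1; I=1, D=e−e_prev=1; u=3/2·1+1·1+3/4·1=3.25; next y=3/10·0+1/2·3.25=1.625
n=1: y=1.625, sp=1, e=sp−y=-0.625; I=0.375, D=e−e_prev=-1.625; u=3/2·(-0.625)+1·0.375+3/4·(-1.625)=-1.78125; next y=3/10·1.625+1/2·(-1.78125)=-0.403125
n=2: y=-0.403125, sp=1, e=sp−y=1.403125; I=1.778125, D=e−e_prev=2.028125; u=3/2·1.403125+1·1.778125+3/4·2.028125≈5.403906; next y=3/10·(-0.403125)+1/2·5.403906≈2.581016
n=3: y≈2.581016, sp=1, e=sp−y≈-1.581016; I≈0.197109, D=e−e_prev≈-2.984141; u=3/2·(-1.581016)+1·0.197109+3/4·(-2.984141)≈-4.412520; next y=3/10·2.581016+1/2·(-4.412520)≈-1.431955
n=4: y≈-1.431955, sp=1, e=sp−y≈2.431955; I≈2.629064, D=e−e_prev≈4.012971; u=3/2·2.431955+1·2.629064+3/4·4.012971≈9.286725; next y=3/10·(-1.431955)+1/2·9.286725≈4.213776
n=5: y≈4.213776, sp=1, e=sp−y≈-3.213776; I≈-0.584712, D=e−e_prev≈-5.645731; u=3/2·(-3.213776)+1·(-0.584712)+3/4·(-5.645731)≈-9.639674; next y=3/10·4.213776+1/2·(-9.639674)≈-3.555704
n=6: y≈-3.555704, sp=1, e=sp−y≈4.555704; I≈3.970993, D=e−e_prev≈7.769480; u=3/2·4.555704+1·3.970993+3/4·7.769480≈16.631659; next y=3/10·(-3.555704)+1/2·16.631659≈7.249118
n=7: y≈7.249118, sp=1, e=sp−y≈-6.249118; I≈-2.278126, D=e−e_prev≈-10.804822; u=3/2·(-6.249118)+1·(-2.278126)+3/4·(-10.804822)≈-19.755420; next y=3/10·7.249118+1/2·(-19.755420)≈-7.702974
n=8: y≈-7.702974, sp=1, e=sp−y≈8.702974; I≈6.424849, D=e−e_prev≈14.952093; u=3/2·8.702974+1·6.424849+3/4·14.952093≈30.693380; next y=3/10·(-7.702974)+1/2·30.693380≈13.035798
n=9: y≈13.035798, sp=1, e=sp−y≈-12.035798; I≈-5.610949, D=e−e_prev≈-20.738772; u=3/2·(-12.035798)+1·(-5.610949)+3/4·(-20.738772)≈-39.218724; next y=3/10·13.035798+1/2·(-39.218724)≈-15.698623
n=10: y≈-15.698623, sp=1, e=sp−y≈16.698623; I≈11.087674, D=e−e_prev≈28.734421; u=3/2·16.698623+1·11.087674+3/4·28.734421≈57.686424; next y=3/10·(-15.698623)+1/2·57.686424≈24.133625
n=11: y≈24.133625, sp=1, e=sp−y≈-23.133625; I≈-12.045951, D=e−e_prev≈-39.832248; u=3/2·(-23.133625)+1·(-12.045951)+3/4·(-39.832248)≈-76.620574; next y=3/10·24.133625+1/2·(-76.620574)≈-31.070200
n=12: y≈-31.070200, sp=1, e=sp−y≈32.070200; I≈20.024249, D=e−e_prev≈55.203825; u=3/2·32.070200+1·20.024249+3/4·55.203825≈109.532417; next y=3/10·(-31.070200)+1/2·109.532417≈45.445149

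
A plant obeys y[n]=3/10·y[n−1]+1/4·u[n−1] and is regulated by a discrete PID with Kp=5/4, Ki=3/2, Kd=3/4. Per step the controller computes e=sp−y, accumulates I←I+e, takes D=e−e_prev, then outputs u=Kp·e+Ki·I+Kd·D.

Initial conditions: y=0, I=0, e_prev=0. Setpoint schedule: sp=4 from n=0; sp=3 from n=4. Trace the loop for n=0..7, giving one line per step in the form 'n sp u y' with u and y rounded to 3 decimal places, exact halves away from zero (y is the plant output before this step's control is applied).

0 4 14.000 0.000
1 4 4.750 3.500
2 4 12.544 2.238
3 4 8.747 3.807
4 3 8.387 3.329
5 3 9.102 3.096
6 3 8.403 3.204
7 3 8.676 3.062

(exact arithmetic carried between steps; '≈' marks a value shown rounded to 6 d.p. or computed from one; I and e_prev carry over from the previous line; the table rounds u and y to 3 d.p., halves away from zero)
n=0: y=0, sp=4, e=sp−y=4; I=4, D=e−e_prev=4; u=5/4·4+3/2·4+3/4·4=14; next y=3/10·0+1/4·14=3.5
n=1: y=3.5, sp=4, e=sp−y=0.5; I=4.5, D=e−e_prev=-3.5; u=5/4·0.5+3/2·4.5+3/4·(-3.5)=4.75; next y=3/10·3.5+1/4·4.75=2.2375
n=2: y=2.2375, sp=4, e=sp−y=1.7625; I=6.2625, D=e−e_prev=1.2625; u=5/4·1.7625+3/2·6.2625+3/4·1.2625=12.54375; next y=3/10·2.2375+1/4·12.54375≈3.807188
n=3: y≈3.807188, sp=4, e=sp−y≈0.192813; I≈6.455313, D=e−e_prev≈-1.569688; u=5/4·0.192813+3/2·6.455313+3/4·(-1.569688)≈8.746719; next y=3/10·3.807188+1/4·8.746719≈3.328836
n=4: y≈3.328836, sp=3, e=sp−y≈-0.328836; I≈6.126477, D=e−e_prev≈-0.521648; u=5/4·(-0.328836)+3/2·6.126477+3/4·(-0.521648)≈8.387434; next y=3/10·3.328836+1/4·8.387434≈3.095509
n=5: y≈3.095509, sp=3, e=sp−y≈-0.095509; I≈6.030967, D=e−e_prev≈0.233327; u=5/4·(-0.095509)+3/2·6.030967+3/4·0.233327≈9.102060; next y=3/10·3.095509+1/4·9.102060≈3.204168
n=6: y≈3.204168, sp=3, e=sp−y≈-0.204168; I≈5.826800, D=e−e_prev≈-0.108658; u=5/4·(-0.204168)+3/2·5.826800+3/4·(-0.108658)≈8.403496; next y=3/10·3.204168+1/4·8.403496≈3.062124
n=7: y≈3.062124, sp=3, e=sp−y≈-0.062124; I≈5.764675, D=e−e_prev≈0.142043; u=5/4·(-0.062124)+3/2·5.764675+3/4·0.142043≈8.675890; next y=3/10·3.062124+1/4·8.675890≈3.087610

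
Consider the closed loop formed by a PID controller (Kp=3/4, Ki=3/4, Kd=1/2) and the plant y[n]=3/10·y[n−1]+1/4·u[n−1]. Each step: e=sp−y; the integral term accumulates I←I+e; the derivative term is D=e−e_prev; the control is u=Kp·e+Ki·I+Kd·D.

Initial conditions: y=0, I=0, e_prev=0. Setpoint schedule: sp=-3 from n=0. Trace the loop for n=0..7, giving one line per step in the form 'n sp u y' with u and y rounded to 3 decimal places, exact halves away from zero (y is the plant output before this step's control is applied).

(exact arithmetic carried between steps; '≈' marks a value shown rounded to 6 d.p. or computed from one; I and e_prev carry over from the previous line; the table rounds u and y to 3 d.p., halves away from zero)
n=0: y=0, sp=-3, e=sp−y=-3; I=-3, D=e−e_prev=-3; u=3/4·(-3)+3/4·(-3)+1/2·(-3)=-6; next y=3/10·0+1/4·(-6)=-1.5
n=1: y=-1.5, sp=-3, e=sp−y=-1.5; I=-4.5, D=e−e_prev=1.5; u=3/4·(-1.5)+3/4·(-4.5)+1/2·1.5=-3.75; next y=3/10·(-1.5)+1/4·(-3.75)=-1.3875
n=2: y=-1.3875, sp=-3, e=sp−y=-1.6125; I=-6.1125, D=e−e_prev=-0.1125; u=3/4·(-1.6125)+3/4·(-6.1125)+1/2·(-0.1125)=-5.85; next y=3/10·(-1.3875)+1/4·(-5.85)=-1.87875
n=3: y=-1.87875, sp=-3, e=sp−y=-1.12125; I=-7.23375, D=e−e_prev=0.49125; u=3/4·(-1.12125)+3/4·(-7.23375)+1/2·0.49125=-6.020625; next y=3/10·(-1.87875)+1/4·(-6.020625)≈-2.068781
n=4: y≈-2.068781, sp=-3, e=sp−y≈-0.931219; I≈-8.164969, D=e−e_prev≈0.190031; u=3/4·(-0.931219)+3/4·(-8.164969)+1/2·0.190031≈-6.727125; next y=3/10·(-2.068781)+1/4·(-6.727125)≈-2.302416
n=5: y≈-2.302416, sp=-3, e=sp−y≈-0.697584; I≈-8.862553, D=e−e_prev≈0.233634; u=3/4·(-0.697584)+3/4·(-8.862553)+1/2·0.233634≈-7.053286; next y=3/10·(-2.302416)+1/4·(-7.053286)≈-2.454046
n=6: y≈-2.454046, sp=-3, e=sp−y≈-0.545954; I≈-9.408507, D=e−e_prev≈0.151631; u=3/4·(-0.545954)+3/4·(-9.408507)+1/2·0.151631≈-7.390030; next y=3/10·(-2.454046)+1/4·(-7.390030)≈-2.583721
n=7: y≈-2.583721, sp=-3, e=sp−y≈-0.416279; I≈-9.824786, D=e−e_prev≈0.129675; u=3/4·(-0.416279)+3/4·(-9.824786)+1/2·0.129675≈-7.615960; next y=3/10·(-2.583721)+1/4·(-7.615960)≈-2.679107

0 -3 -6.000 0.000
1 -3 -3.750 -1.500
2 -3 -5.850 -1.388
3 -3 -6.021 -1.879
4 -3 -6.727 -2.069
5 -3 -7.053 -2.302
6 -3 -7.390 -2.454
7 -3 -7.616 -2.584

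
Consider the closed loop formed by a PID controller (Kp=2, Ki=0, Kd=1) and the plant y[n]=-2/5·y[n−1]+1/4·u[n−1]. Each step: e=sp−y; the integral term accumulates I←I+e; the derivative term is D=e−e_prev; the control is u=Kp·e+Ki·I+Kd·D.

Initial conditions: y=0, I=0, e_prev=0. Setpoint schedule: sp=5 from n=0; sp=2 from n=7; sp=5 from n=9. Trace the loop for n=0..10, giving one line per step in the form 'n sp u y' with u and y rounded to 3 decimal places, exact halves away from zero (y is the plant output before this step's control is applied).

(exact arithmetic carried between steps; '≈' marks a value shown rounded to 6 d.p. or computed from one; I and e_prev carry over from the previous line; the table rounds u and y to 3 d.p., halves away from zero)
n=0: y=0, sp=5, e=sp−y=5; I=5, D=e−e_prev=5; u=2·5+0·5+1·5=15; next y=-2/5·0+1/4·15=3.75
n=1: y=3.75, sp=5, e=sp−y=1.25; I=6.25, D=e−e_prev=-3.75; u=2·1.25+0·6.25+1·(-3.75)=-1.25; next y=-2/5·3.75+1/4·(-1.25)=-1.8125
n=2: y=-1.8125, sp=5, e=sp−y=6.8125; I=13.0625, D=e−e_prev=5.5625; u=2·6.8125+0·13.0625+1·5.5625=19.1875; next y=-2/5·(-1.8125)+1/4·19.1875=5.521875
n=3: y=5.521875, sp=5, e=sp−y=-0.521875; I=12.540625, D=e−e_prev=-7.334375; u=2·(-0.521875)+0·12.540625+1·(-7.334375)=-8.378125; next y=-2/5·5.521875+1/4·(-8.378125)≈-4.303281
n=4: y≈-4.303281, sp=5, e=sp−y≈9.303281; I≈21.843906, D=e−e_prev≈9.825156; u=2·9.303281+0·21.843906+1·9.825156≈28.431719; next y=-2/5·(-4.303281)+1/4·28.431719≈8.829242
n=5: y≈8.829242, sp=5, e=sp−y≈-3.829242; I≈18.014664, D=e−e_prev≈-13.132523; u=2·(-3.829242)+0·18.014664+1·(-13.132523)≈-20.791008; next y=-2/5·8.829242+1/4·(-20.791008)≈-8.729449
n=6: y≈-8.729449, sp=5, e=sp−y≈13.729449; I≈31.744113, D=e−e_prev≈17.558691; u=2·13.729449+0·31.744113+1·17.558691≈45.017589; next y=-2/5·(-8.729449)+1/4·45.017589≈14.746177
n=7: y≈14.746177, sp=2, e=sp−y≈-12.746177; I≈18.997936, D=e−e_prev≈-26.475626; u=2·(-12.746177)+0·18.997936+1·(-26.475626)≈-51.967979; next y=-2/5·14.746177+1/4·(-51.967979)≈-18.890465
n=8: y≈-18.890465, sp=2, e=sp−y≈20.890465; I≈39.888402, D=e−e_prev≈33.636642; u=2·20.890465+0·39.888402+1·33.636642≈75.417573; next y=-2/5·(-18.890465)+1/4·75.417573≈26.410579
n=9: y≈26.410579, sp=5, e=sp−y≈-21.410579; I≈18.477822, D=e−e_prev≈-42.301045; u=2·(-21.410579)+0·18.477822+1·(-42.301045)≈-85.122204; next y=-2/5·26.410579+1/4·(-85.122204)≈-31.844783
n=10: y≈-31.844783, sp=5, e=sp−y≈36.844783; I≈55.322605, D=e−e_prev≈58.255362; u=2·36.844783+0·55.322605+1·58.255362≈131.944927; next y=-2/5·(-31.844783)+1/4·131.944927≈45.724145

0 5 15.000 0.000
1 5 -1.250 3.750
2 5 19.188 -1.813
3 5 -8.378 5.522
4 5 28.432 -4.303
5 5 -20.791 8.829
6 5 45.018 -8.729
7 2 -51.968 14.746
8 2 75.418 -18.890
9 5 -85.122 26.411
10 5 131.945 -31.845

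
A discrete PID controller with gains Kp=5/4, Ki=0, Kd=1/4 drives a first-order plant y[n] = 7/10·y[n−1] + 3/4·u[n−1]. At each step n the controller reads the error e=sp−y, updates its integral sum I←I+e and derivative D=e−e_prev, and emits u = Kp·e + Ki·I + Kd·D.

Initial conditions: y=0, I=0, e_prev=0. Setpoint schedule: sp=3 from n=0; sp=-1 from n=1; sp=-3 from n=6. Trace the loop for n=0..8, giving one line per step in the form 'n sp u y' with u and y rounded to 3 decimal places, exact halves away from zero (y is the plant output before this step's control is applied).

(exact arithmetic carried between steps; '≈' marks a value shown rounded to 6 d.p. or computed from one; I and e_prev carry over from the previous line; the table rounds u and y to 3 d.p., halves away from zero)
n=0: y=0, sp=3, e=sp−y=3; I=3, D=e−e_prev=3; u=5/4·3+0·3+1/4·3=4.5; next y=7/10·0+3/4·4.5=3.375
n=1: y=3.375, sp=-1, e=sp−y=-4.375; I=-1.375, D=e−e_prev=-7.375; u=5/4·(-4.375)+0·(-1.375)+1/4·(-7.375)=-7.3125; next y=7/10·3.375+3/4·(-7.3125)=-3.121875
n=2: y=-3.121875, sp=-1, e=sp−y=2.121875; I=0.746875, D=e−e_prev=6.496875; u=5/4·2.121875+0·0.746875+1/4·6.496875≈4.276563; next y=7/10·(-3.121875)+3/4·4.276563≈1.022109
n=3: y≈1.022109, sp=-1, e=sp−y≈-2.022109; I≈-1.275234, D=e−e_prev≈-4.143984; u=5/4·(-2.022109)+0·(-1.275234)+1/4·(-4.143984)≈-3.563633; next y=7/10·1.022109+3/4·(-3.563633)≈-1.957248
n=4: y≈-1.957248, sp=-1, e=sp−y≈0.957248; I≈-0.317986, D=e−e_prev≈2.979357; u=5/4·0.957248+0·(-0.317986)+1/4·2.979357≈1.941399; next y=7/10·(-1.957248)+3/4·1.941399≈0.085976
n=5: y≈0.085976, sp=-1, e=sp−y≈-1.085976; I≈-1.403962, D=e−e_prev≈-2.043224; u=5/4·(-1.085976)+0·(-1.403962)+1/4·(-2.043224)≈-1.868276; next y=7/10·0.085976+3/4·(-1.868276)≈-1.341024
n=6: y≈-1.341024, sp=-3, e=sp−y≈-1.658976; I≈-3.062938, D=e−e_prev≈-0.573000; u=5/4·(-1.658976)+0·(-3.062938)+1/4·(-0.573000)≈-2.216970; next y=7/10·(-1.341024)+3/4·(-2.216970)≈-2.601444
n=7: y≈-2.601444, sp=-3, e=sp−y≈-0.398556; I≈-3.461494, D=e−e_prev≈1.260421; u=5/4·(-0.398556)+0·(-3.461494)+1/4·1.260421≈-0.183089; next y=7/10·(-2.601444)+3/4·(-0.183089)≈-1.958328
n=8: y≈-1.958328, sp=-3, e=sp−y≈-1.041672; I≈-4.503166, D=e−e_prev≈-0.643116; u=5/4·(-1.041672)+0·(-4.503166)+1/4·(-0.643116)≈-1.462869; next y=7/10·(-1.958328)+3/4·(-1.462869)≈-2.467981

0 3 4.500 0.000
1 -1 -7.313 3.375
2 -1 4.277 -3.122
3 -1 -3.564 1.022
4 -1 1.941 -1.957
5 -1 -1.868 0.086
6 -3 -2.217 -1.341
7 -3 -0.183 -2.601
8 -3 -1.463 -1.958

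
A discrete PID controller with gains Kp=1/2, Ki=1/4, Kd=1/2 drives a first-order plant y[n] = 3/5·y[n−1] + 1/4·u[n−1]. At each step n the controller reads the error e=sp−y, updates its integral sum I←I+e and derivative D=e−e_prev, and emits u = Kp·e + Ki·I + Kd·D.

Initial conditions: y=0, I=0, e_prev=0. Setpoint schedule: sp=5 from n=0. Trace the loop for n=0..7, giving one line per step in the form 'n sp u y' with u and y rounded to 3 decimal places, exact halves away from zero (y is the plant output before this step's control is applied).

0 5 6.250 0.000
1 5 3.047 1.563
2 5 4.517 1.699
3 5 4.848 2.149
4 5 5.345 2.501
5 5 5.726 2.837
6 5 6.064 3.134
7 5 6.351 3.396

(exact arithmetic carried between steps; '≈' marks a value shown rounded to 6 d.p. or computed from one; I and e_prev carry over from the previous line; the table rounds u and y to 3 d.p., halves away from zero)
n=0: y=0, sp=5, e=sp−y=5; I=5, D=e−e_prev=5; u=1/2·5+1/4·5+1/2·5=6.25; next y=3/5·0+1/4·6.25=1.5625
n=1: y=1.5625, sp=5, e=sp−y=3.4375; I=8.4375, D=e−e_prev=-1.5625; u=1/2·3.4375+1/4·8.4375+1/2·(-1.5625)=3.046875; next y=3/5·1.5625+1/4·3.046875≈1.699219
n=2: y≈1.699219, sp=5, e=sp−y≈3.300781; I≈11.738281, D=e−e_prev≈-0.136719; u=1/2·3.300781+1/4·11.738281+1/2·(-0.136719)≈4.516602; next y=3/5·1.699219+1/4·4.516602≈2.148682
n=3: y≈2.148682, sp=5, e=sp−y≈2.851318; I≈14.589600, D=e−e_prev≈-0.449463; u=1/2·2.851318+1/4·14.589600+1/2·(-0.449463)≈4.848328; next y=3/5·2.148682+1/4·4.848328≈2.501291
n=4: y≈2.501291, sp=5, e=sp−y≈2.498709; I≈17.088309, D=e−e_prev≈-0.352609; u=1/2·2.498709+1/4·17.088309+1/2·(-0.352609)≈5.345127; next y=3/5·2.501291+1/4·5.345127≈2.837056
n=5: y≈2.837056, sp=5, e=sp−y≈2.162944; I≈19.251252, D=e−e_prev≈-0.335765; u=1/2·2.162944+1/4·19.251252+1/2·(-0.335765)≈5.726402; next y=3/5·2.837056+1/4·5.726402≈3.133834
n=6: y≈3.133834, sp=5, e=sp−y≈1.866166; I≈21.117418, D=e−e_prev≈-0.296778; u=1/2·1.866166+1/4·21.117418+1/2·(-0.296778)≈6.064048; next y=3/5·3.133834+1/4·6.064048≈3.396313
n=7: y≈3.396313, sp=5, e=sp−y≈1.603687; I≈22.721105, D=e−e_prev≈-0.262478; u=1/2·1.603687+1/4·22.721105+1/2·(-0.262478)≈6.350881; next y=3/5·3.396313+1/4·6.350881≈3.625508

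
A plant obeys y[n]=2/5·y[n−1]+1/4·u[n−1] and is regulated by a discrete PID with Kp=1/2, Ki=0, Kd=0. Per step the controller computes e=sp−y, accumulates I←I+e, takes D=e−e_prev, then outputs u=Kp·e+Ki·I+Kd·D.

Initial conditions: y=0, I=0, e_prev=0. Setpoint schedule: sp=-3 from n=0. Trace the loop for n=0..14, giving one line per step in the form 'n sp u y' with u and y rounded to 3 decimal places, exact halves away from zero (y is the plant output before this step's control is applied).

0 -3 -1.500 0.000
1 -3 -1.313 -0.375
2 -3 -1.261 -0.478
3 -3 -1.247 -0.506
4 -3 -1.243 -0.514
5 -3 -1.242 -0.516
6 -3 -1.241 -0.517
7 -3 -1.241 -0.517
8 -3 -1.241 -0.517
9 -3 -1.241 -0.517
10 -3 -1.241 -0.517
11 -3 -1.241 -0.517
12 -3 -1.241 -0.517
13 -3 -1.241 -0.517
14 -3 -1.241 -0.517

(exact arithmetic carried between steps; '≈' marks a value shown rounded to 6 d.p. or computed from one; I and e_prev carry over from the previous line; the table rounds u and y to 3 d.p., halves away from zero)
n=0: y=0, sp=-3, e=sp−y=-3; I=-3, D=e−e_prev=-3; u=1/2·(-3)+0·(-3)+0·(-3)=-1.5; next y=2/5·0+1/4·(-1.5)=-0.375
n=1: y=-0.375, sp=-3, e=sp−y=-2.625; I=-5.625, D=e−e_prev=0.375; u=1/2·(-2.625)+0·(-5.625)+0·0.375=-1.3125; next y=2/5·(-0.375)+1/4·(-1.3125)=-0.478125
n=2: y=-0.478125, sp=-3, e=sp−y=-2.521875; I=-8.146875, D=e−e_prev=0.103125; u=1/2·(-2.521875)+0·(-8.146875)+0·0.103125≈-1.260938; next y=2/5·(-0.478125)+1/4·(-1.260938)≈-0.506484
n=3: y≈-0.506484, sp=-3, e=sp−y≈-2.493516; I≈-10.640391, D=e−e_prev≈0.028359; u=1/2·(-2.493516)+0·(-10.640391)+0·0.028359≈-1.246758; next y=2/5·(-0.506484)+1/4·(-1.246758)≈-0.514283
n=4: y≈-0.514283, sp=-3, e=sp−y≈-2.485717; I≈-13.126107, D=e−e_prev≈0.007799; u=1/2·(-2.485717)+0·(-13.126107)+0·0.007799≈-1.242858; next y=2/5·(-0.514283)+1/4·(-1.242858)≈-0.516428
n=5: y≈-0.516428, sp=-3, e=sp−y≈-2.483572; I≈-15.609680, D=e−e_prev≈0.002145; u=1/2·(-2.483572)+0·(-15.609680)+0·0.002145≈-1.241786; next y=2/5·(-0.516428)+1/4·(-1.241786)≈-0.517018
n=6: y≈-0.517018, sp=-3, e=sp−y≈-2.482982; I≈-18.092662, D=e−e_prev≈0.000590; u=1/2·(-2.482982)+0·(-18.092662)+0·0.000590≈-1.241491; next y=2/5·(-0.517018)+1/4·(-1.241491)≈-0.517180
n=7: y≈-0.517180, sp=-3, e=sp−y≈-2.482820; I≈-20.575482, D=e−e_prev≈0.000162; u=1/2·(-2.482820)+0·(-20.575482)+0·0.000162≈-1.241410; next y=2/5·(-0.517180)+1/4·(-1.241410)≈-0.517224
n=8: y≈-0.517224, sp=-3, e=sp−y≈-2.482776; I≈-23.058258, D=e−e_prev≈0.000045; u=1/2·(-2.482776)+0·(-23.058258)+0·0.000045≈-1.241388; next y=2/5·(-0.517224)+1/4·(-1.241388)≈-0.517237
n=9: y≈-0.517237, sp=-3, e=sp−y≈-2.482763; I≈-25.541021, D=e−e_prev≈0.000012; u=1/2·(-2.482763)+0·(-25.541021)+0·0.000012≈-1.241382; next y=2/5·(-0.517237)+1/4·(-1.241382)≈-0.517240
n=10: y≈-0.517240, sp=-3, e=sp−y≈-2.482760; I≈-28.023781, D=e−e_prev≈0.000003; u=1/2·(-2.482760)+0·(-28.023781)+0·0.000003≈-1.241380; next y=2/5·(-0.517240)+1/4·(-1.241380)≈-0.517241
n=11: y≈-0.517241, sp=-3, e=sp−y≈-2.482759; I≈-30.506540, D=e−e_prev≈0.000001; u=1/2·(-2.482759)+0·(-30.506540)+0·0.000001≈-1.241379; next y=2/5·(-0.517241)+1/4·(-1.241379)≈-0.517241
n=12: y≈-0.517241, sp=-3, e=sp−y≈-2.482759; I≈-32.989298, D=e−e_prev≈0.000000; u=1/2·(-2.482759)+0·(-32.989298)+0·0.000000≈-1.241379; next y=2/5·(-0.517241)+1/4·(-1.241379)≈-0.517241
n=13: y≈-0.517241, sp=-3, e=sp−y≈-2.482759; I≈-35.472057, D=e−e_prev≈0.000000; u=1/2·(-2.482759)+0·(-35.472057)+0·0.000000≈-1.241379; next y=2/5·(-0.517241)+1/4·(-1.241379)≈-0.517241
n=14: y≈-0.517241, sp=-3, e=sp−y≈-2.482759; I≈-37.954816, D=e−e_prev≈0.000000; u=1/2·(-2.482759)+0·(-37.954816)+0·0.000000≈-1.241379; next y=2/5·(-0.517241)+1/4·(-1.241379)≈-0.517241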